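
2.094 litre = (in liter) 2.094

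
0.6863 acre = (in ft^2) 2.99e+04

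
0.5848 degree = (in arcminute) 35.09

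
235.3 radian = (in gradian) 1.498e+04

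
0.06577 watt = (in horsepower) 8.82e-05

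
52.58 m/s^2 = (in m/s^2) 52.58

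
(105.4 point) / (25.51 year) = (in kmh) 1.664e-10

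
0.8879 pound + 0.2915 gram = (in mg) 4.03e+05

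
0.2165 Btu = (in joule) 228.4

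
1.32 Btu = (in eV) 8.692e+21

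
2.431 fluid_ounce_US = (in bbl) 0.0004522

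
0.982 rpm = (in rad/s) 0.1028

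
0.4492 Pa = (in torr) 0.003369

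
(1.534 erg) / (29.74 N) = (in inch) 2.031e-07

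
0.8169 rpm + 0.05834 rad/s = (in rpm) 1.374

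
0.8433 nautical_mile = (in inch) 6.149e+04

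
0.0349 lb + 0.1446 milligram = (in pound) 0.0349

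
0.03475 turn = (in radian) 0.2183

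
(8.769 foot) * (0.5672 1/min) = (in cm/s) 2.527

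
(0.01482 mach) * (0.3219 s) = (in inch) 63.95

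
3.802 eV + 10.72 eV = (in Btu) 2.205e-21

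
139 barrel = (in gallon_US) 5838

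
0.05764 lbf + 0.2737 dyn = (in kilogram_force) 0.02615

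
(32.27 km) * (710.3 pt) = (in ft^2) 8.704e+04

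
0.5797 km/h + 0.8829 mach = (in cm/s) 3.008e+04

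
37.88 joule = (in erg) 3.788e+08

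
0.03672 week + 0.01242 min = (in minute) 370.2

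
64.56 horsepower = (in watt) 4.814e+04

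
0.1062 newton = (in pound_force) 0.02387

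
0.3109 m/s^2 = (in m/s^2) 0.3109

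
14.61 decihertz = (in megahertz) 1.461e-06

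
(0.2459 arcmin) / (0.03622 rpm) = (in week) 3.118e-08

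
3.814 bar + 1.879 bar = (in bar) 5.693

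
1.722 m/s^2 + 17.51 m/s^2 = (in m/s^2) 19.23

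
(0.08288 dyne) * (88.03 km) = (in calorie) 0.01744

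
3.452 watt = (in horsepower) 0.004629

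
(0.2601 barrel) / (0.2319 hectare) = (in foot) 5.85e-05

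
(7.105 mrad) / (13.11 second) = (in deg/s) 0.03105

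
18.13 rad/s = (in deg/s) 1039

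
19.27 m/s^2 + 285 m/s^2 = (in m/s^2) 304.3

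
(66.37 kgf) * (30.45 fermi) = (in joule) 1.982e-11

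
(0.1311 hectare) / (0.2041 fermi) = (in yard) 7.025e+18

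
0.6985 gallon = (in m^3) 0.002644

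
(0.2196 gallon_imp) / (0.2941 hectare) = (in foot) 1.114e-06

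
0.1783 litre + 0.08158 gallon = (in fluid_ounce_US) 16.47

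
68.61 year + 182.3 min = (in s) 2.164e+09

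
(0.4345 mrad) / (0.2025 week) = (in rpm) 3.388e-08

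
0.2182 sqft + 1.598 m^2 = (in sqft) 17.42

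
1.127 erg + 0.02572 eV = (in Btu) 1.068e-10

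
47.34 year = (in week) 2468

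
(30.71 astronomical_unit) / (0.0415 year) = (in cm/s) 3.51e+08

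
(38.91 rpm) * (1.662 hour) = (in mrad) 2.438e+07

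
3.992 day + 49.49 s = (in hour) 95.82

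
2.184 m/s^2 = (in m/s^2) 2.184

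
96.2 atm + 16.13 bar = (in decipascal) 1.136e+08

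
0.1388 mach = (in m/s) 47.26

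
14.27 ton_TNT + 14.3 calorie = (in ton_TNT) 14.27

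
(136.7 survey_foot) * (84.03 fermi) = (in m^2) 3.501e-12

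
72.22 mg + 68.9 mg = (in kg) 0.0001411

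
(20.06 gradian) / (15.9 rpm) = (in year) 6.001e-09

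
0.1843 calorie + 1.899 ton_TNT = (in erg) 7.945e+16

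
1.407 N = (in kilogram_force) 0.1435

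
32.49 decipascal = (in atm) 3.207e-05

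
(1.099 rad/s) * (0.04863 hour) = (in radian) 192.4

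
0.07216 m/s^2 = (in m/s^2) 0.07216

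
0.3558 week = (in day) 2.491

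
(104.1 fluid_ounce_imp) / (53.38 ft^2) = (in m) 0.0005964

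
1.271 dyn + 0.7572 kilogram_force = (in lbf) 1.669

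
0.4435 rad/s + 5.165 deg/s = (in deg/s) 30.58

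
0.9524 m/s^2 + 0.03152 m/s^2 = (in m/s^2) 0.9839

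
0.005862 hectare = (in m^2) 58.62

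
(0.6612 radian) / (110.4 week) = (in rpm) 9.456e-08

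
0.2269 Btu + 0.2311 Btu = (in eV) 3.016e+21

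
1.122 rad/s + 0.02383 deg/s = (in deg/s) 64.31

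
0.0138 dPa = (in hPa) 1.38e-05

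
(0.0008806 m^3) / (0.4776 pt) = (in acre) 0.001292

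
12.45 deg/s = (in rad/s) 0.2173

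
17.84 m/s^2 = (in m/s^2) 17.84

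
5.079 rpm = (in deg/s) 30.47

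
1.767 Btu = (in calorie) 445.6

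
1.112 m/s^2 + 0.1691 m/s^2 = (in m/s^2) 1.281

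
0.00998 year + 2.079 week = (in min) 2.62e+04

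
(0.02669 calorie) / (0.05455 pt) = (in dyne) 5.803e+08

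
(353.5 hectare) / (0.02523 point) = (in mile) 2.468e+08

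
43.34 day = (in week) 6.191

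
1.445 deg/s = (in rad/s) 0.02522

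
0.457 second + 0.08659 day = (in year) 0.0002372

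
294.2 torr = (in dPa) 3.922e+05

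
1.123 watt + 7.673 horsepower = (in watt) 5723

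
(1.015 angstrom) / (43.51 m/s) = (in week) 3.857e-18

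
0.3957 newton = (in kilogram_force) 0.04035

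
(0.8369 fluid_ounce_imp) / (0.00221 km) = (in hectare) 1.076e-09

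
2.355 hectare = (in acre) 5.819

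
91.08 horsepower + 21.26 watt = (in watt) 6.794e+04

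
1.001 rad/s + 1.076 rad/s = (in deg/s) 119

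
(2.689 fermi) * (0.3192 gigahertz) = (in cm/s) 8.583e-05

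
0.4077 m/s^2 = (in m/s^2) 0.4077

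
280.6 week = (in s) 1.697e+08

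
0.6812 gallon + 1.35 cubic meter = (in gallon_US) 357.3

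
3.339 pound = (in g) 1515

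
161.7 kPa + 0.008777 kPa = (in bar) 1.617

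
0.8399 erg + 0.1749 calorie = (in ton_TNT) 1.749e-10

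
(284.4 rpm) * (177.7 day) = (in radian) 4.573e+08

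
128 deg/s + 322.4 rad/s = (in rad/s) 324.6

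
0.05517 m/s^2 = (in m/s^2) 0.05517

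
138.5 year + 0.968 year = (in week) 7272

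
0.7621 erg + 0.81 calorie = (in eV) 2.115e+19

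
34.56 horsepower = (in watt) 2.577e+04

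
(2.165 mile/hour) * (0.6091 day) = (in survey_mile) 31.65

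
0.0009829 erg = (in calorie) 2.349e-11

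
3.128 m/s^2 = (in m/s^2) 3.128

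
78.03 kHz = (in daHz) 7803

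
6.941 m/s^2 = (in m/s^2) 6.941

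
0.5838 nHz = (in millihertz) 5.838e-07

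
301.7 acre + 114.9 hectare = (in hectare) 237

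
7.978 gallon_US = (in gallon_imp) 6.643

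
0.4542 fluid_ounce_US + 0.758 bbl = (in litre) 120.5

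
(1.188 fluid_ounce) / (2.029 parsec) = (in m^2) 5.612e-22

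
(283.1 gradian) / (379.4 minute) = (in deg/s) 0.01119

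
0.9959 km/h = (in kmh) 0.9959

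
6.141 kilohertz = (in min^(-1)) 3.685e+05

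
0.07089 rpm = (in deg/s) 0.4253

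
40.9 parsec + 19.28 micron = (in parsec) 40.9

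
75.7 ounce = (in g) 2146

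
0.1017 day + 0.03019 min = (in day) 0.1017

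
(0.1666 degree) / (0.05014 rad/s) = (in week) 9.589e-08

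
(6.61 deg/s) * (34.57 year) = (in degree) 7.206e+09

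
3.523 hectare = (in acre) 8.706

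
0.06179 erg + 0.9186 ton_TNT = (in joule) 3.843e+09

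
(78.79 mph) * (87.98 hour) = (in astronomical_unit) 7.457e-05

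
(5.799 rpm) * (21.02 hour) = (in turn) 7314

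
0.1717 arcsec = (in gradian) 5.299e-05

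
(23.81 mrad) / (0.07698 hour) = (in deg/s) 0.004923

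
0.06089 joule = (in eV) 3.8e+17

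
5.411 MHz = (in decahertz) 5.411e+05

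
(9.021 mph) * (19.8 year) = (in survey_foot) 8.261e+09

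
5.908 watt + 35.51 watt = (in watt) 41.42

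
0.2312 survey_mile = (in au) 2.487e-09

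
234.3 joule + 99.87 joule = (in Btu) 0.3167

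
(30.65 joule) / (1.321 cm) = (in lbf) 521.6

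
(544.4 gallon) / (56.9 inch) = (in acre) 0.0003523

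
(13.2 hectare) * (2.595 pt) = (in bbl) 760.1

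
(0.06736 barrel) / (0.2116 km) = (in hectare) 5.061e-09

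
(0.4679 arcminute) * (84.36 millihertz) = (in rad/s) 1.148e-05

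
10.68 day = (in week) 1.526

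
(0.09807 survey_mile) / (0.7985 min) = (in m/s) 3.294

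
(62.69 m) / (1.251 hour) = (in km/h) 0.05011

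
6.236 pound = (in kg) 2.829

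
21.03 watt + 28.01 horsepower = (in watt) 2.091e+04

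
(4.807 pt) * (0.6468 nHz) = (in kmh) 3.949e-12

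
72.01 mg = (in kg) 7.201e-05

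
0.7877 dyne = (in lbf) 1.771e-06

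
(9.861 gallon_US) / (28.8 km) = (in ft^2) 1.395e-05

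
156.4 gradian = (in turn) 0.391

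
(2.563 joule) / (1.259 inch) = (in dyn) 8.015e+06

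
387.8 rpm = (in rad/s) 40.61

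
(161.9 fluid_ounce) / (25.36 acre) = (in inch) 1.837e-06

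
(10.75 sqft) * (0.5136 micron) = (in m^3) 5.129e-07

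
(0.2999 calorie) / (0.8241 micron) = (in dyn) 1.523e+11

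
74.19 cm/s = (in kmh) 2.671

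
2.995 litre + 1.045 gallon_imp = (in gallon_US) 2.046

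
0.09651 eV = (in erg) 1.546e-13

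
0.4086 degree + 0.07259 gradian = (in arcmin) 28.44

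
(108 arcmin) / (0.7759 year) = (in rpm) 1.226e-08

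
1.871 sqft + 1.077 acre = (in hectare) 0.4359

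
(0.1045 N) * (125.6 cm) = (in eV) 8.192e+17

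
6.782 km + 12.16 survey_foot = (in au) 4.536e-08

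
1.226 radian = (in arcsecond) 2.529e+05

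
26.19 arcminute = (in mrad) 7.618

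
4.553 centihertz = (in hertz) 0.04553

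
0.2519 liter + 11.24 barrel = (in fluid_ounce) 6.043e+04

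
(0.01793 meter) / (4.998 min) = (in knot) 0.0001162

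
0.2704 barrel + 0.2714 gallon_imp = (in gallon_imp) 9.728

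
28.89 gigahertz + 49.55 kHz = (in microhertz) 2.889e+16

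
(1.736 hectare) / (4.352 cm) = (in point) 1.131e+09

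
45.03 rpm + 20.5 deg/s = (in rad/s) 5.073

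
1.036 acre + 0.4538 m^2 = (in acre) 1.036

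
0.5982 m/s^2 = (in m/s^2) 0.5982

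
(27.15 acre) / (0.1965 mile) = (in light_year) 3.672e-14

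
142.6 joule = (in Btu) 0.1352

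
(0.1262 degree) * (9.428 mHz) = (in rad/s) 2.077e-05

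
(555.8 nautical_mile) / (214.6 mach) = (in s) 14.09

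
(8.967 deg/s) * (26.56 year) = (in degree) 7.511e+09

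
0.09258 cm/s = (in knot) 0.0018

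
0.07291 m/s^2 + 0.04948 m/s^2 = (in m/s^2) 0.1224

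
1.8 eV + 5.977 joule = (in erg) 5.977e+07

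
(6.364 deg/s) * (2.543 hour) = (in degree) 5.826e+04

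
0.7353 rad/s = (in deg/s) 42.13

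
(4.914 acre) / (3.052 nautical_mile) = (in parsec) 1.14e-16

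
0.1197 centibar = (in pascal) 119.7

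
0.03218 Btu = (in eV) 2.119e+20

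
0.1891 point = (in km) 6.671e-08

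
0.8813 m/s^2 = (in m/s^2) 0.8813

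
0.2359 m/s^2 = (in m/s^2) 0.2359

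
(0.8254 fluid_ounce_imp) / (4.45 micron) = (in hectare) 0.000527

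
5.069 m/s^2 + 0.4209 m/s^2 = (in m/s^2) 5.49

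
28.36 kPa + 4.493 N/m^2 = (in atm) 0.2799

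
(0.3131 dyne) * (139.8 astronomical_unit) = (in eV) 4.087e+26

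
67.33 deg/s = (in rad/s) 1.175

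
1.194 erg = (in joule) 1.194e-07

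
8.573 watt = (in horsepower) 0.0115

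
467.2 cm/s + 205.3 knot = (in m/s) 110.3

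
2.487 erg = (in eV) 1.552e+12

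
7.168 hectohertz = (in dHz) 7168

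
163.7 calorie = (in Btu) 0.6492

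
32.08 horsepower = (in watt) 2.392e+04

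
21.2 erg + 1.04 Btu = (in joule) 1097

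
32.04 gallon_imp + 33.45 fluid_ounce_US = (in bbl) 0.9224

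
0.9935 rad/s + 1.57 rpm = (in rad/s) 1.158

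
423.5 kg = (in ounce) 1.494e+04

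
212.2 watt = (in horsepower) 0.2846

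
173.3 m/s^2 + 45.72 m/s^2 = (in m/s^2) 219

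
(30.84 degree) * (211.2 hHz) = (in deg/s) 6.513e+05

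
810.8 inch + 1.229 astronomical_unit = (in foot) 6.032e+11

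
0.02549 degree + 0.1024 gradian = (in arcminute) 7.059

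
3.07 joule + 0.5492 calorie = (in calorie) 1.283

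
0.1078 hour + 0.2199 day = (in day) 0.2244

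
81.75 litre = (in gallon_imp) 17.98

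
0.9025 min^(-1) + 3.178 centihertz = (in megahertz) 4.682e-08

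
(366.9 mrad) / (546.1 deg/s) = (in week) 6.365e-08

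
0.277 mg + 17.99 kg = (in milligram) 1.799e+07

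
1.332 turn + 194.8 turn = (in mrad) 1.232e+06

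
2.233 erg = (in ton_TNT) 5.337e-17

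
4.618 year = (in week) 240.8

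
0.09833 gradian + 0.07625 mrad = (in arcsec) 334.3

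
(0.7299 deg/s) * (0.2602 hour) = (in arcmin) 4.102e+04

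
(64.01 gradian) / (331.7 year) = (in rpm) 9.179e-10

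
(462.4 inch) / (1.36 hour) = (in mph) 0.005366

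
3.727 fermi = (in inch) 1.467e-13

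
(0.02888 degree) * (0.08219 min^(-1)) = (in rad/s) 6.905e-07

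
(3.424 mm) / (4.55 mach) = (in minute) 3.683e-08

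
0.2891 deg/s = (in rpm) 0.04818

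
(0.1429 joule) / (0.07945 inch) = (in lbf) 15.92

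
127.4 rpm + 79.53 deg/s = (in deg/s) 843.9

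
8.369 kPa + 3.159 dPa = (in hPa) 83.69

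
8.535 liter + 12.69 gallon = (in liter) 56.57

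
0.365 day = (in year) 0.001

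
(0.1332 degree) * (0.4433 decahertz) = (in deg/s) 0.5905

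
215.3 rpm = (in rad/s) 22.55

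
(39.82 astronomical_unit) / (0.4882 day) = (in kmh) 5.084e+08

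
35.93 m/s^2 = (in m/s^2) 35.93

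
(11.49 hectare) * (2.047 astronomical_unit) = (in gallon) 9.295e+18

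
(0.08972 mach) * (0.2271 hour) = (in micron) 2.498e+10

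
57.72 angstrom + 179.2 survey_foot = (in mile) 0.03394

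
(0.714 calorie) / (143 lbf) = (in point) 13.31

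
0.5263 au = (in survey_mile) 4.892e+07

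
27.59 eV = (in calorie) 1.057e-18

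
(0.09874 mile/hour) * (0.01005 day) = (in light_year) 4.051e-15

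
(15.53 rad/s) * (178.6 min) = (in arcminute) 5.721e+08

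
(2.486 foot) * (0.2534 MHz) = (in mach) 563.9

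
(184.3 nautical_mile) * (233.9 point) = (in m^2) 2.816e+04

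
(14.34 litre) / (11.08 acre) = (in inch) 1.259e-05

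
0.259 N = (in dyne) 2.59e+04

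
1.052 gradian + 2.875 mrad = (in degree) 1.112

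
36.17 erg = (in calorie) 8.645e-07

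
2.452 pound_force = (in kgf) 1.112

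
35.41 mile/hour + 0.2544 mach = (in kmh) 368.8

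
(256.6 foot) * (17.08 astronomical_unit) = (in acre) 4.938e+10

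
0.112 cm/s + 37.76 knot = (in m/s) 19.43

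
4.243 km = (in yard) 4640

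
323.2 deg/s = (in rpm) 53.87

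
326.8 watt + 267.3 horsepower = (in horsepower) 267.7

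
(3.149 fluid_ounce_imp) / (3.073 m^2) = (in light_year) 3.078e-21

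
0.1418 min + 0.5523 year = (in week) 28.8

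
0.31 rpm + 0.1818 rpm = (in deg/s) 2.951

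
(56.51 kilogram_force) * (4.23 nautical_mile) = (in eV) 2.71e+25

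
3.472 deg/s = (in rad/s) 0.0606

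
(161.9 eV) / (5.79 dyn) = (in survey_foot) 1.47e-12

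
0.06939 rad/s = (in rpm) 0.6626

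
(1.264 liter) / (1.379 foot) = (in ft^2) 0.03237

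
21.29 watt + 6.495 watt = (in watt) 27.79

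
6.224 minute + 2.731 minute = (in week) 0.0008884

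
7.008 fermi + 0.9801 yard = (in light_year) 9.473e-17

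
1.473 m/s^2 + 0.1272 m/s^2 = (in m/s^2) 1.6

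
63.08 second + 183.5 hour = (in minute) 1.101e+04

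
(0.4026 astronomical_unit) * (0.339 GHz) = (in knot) 3.969e+19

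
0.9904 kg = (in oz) 34.94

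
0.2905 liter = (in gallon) 0.07674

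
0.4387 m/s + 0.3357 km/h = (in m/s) 0.5319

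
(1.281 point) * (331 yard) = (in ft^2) 1.472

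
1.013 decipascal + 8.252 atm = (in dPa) 8.361e+06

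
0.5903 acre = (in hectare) 0.2389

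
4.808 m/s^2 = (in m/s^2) 4.808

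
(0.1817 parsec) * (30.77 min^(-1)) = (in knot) 5.589e+15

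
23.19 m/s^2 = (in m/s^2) 23.19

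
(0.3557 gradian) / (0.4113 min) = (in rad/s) 0.0002264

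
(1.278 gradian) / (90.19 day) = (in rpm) 2.46e-08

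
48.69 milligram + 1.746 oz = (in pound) 0.1092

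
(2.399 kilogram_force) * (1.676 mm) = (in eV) 2.461e+17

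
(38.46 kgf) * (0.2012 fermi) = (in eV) 4.736e+05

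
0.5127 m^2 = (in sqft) 5.519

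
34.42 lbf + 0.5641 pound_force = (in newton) 155.6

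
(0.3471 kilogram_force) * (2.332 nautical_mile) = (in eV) 9.176e+22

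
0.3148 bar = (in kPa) 31.48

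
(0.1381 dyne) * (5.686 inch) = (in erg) 1.995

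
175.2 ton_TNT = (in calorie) 1.752e+11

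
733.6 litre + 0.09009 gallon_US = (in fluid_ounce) 2.482e+04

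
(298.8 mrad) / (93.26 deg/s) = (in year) 5.821e-09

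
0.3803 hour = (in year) 4.341e-05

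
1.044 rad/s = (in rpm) 9.969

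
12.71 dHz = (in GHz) 1.271e-09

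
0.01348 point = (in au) 3.179e-17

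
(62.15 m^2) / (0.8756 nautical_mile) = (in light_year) 4.051e-18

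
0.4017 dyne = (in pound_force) 9.031e-07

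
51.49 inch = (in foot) 4.291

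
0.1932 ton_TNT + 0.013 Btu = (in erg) 8.083e+15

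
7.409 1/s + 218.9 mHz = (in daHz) 0.7628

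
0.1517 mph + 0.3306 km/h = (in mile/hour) 0.3571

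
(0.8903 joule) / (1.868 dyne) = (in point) 1.351e+08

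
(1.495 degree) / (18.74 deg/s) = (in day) 9.233e-07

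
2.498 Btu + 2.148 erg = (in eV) 1.645e+22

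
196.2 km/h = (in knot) 105.9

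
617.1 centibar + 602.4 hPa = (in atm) 6.685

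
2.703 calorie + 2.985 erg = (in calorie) 2.703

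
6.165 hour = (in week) 0.0367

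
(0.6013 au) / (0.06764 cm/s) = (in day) 1.539e+09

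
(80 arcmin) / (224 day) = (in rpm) 1.148e-08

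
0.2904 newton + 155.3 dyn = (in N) 0.292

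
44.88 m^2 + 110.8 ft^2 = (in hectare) 0.005517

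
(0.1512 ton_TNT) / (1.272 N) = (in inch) 1.958e+10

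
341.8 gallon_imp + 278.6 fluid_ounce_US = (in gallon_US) 412.7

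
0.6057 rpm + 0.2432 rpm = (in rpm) 0.8489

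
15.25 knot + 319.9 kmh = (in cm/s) 9671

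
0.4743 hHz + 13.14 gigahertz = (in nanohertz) 1.314e+19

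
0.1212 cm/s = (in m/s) 0.001212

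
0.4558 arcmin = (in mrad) 0.1326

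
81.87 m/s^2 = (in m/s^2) 81.87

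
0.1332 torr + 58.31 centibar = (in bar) 0.5833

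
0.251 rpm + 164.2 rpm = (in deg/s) 986.7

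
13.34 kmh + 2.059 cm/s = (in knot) 7.243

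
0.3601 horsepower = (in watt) 268.5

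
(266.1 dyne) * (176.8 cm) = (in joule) 0.004705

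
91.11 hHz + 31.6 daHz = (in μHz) 9.427e+09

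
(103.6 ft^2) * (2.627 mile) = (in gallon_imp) 8.951e+06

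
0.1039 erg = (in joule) 1.039e-08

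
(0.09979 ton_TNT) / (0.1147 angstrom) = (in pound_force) 8.183e+18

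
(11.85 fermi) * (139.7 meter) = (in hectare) 1.655e-16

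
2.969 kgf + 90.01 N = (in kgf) 12.15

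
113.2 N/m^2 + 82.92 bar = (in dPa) 8.292e+07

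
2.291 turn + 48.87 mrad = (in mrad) 1.444e+04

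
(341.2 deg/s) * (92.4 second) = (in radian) 550.2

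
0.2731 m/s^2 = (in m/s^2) 0.2731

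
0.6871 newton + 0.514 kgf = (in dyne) 5.728e+05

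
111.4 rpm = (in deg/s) 668.4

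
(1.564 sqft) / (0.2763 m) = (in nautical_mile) 0.000284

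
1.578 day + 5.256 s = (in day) 1.578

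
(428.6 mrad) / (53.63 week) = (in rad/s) 1.321e-08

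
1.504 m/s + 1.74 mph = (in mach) 0.006701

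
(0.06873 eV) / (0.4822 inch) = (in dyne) 8.991e-14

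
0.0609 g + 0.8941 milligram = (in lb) 0.0001362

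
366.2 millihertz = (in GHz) 3.662e-10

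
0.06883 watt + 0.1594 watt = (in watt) 0.2282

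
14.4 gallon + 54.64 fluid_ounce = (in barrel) 0.353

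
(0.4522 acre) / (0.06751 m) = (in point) 7.684e+07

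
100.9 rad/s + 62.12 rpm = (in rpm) 1026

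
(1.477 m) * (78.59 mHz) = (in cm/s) 11.61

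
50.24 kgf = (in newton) 492.7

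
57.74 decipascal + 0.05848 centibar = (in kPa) 0.06425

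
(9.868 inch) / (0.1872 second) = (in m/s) 1.339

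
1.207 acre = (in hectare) 0.4885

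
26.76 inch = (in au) 4.544e-12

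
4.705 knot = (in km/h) 8.714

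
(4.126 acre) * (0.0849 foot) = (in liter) 4.321e+05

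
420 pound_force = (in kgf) 190.5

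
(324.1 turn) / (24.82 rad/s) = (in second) 82.05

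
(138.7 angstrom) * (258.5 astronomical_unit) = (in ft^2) 5.773e+06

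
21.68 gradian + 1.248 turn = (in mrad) 8182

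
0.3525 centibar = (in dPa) 3525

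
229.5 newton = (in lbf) 51.59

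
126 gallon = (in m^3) 0.477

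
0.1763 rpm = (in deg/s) 1.058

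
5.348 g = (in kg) 0.005348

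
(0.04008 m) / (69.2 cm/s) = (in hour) 1.609e-05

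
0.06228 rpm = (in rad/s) 0.006522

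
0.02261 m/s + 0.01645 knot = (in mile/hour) 0.06951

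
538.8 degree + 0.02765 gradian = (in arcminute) 3.233e+04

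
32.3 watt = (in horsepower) 0.04332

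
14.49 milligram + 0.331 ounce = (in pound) 0.02072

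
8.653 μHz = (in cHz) 0.0008653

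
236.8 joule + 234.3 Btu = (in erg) 2.474e+12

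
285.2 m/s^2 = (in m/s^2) 285.2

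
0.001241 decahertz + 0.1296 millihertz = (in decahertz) 0.001254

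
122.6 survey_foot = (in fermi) 3.737e+16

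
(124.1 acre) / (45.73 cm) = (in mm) 1.098e+09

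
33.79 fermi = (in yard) 3.695e-14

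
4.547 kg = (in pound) 10.02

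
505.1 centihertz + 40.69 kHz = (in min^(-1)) 2.442e+06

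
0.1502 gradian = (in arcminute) 8.111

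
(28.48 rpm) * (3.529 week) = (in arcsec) 1.313e+12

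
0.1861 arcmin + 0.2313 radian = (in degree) 13.26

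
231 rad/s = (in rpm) 2206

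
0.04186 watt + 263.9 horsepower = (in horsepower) 263.9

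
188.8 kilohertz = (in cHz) 1.888e+07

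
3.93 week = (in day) 27.51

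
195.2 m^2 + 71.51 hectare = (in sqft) 7.699e+06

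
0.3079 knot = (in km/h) 0.5702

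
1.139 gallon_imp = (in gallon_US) 1.368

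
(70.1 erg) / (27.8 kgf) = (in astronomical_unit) 1.719e-19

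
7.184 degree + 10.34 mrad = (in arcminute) 466.6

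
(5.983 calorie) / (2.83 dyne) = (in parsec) 2.867e-11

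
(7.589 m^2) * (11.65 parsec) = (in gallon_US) 7.207e+20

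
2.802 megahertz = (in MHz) 2.802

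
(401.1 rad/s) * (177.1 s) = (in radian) 7.103e+04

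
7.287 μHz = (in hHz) 7.287e-08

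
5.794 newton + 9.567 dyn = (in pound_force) 1.303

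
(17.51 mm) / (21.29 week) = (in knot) 2.643e-09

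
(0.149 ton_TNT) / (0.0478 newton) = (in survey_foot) 4.279e+10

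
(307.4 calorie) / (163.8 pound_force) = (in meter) 1.765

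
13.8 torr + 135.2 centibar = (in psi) 19.88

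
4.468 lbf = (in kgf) 2.027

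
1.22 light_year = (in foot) 3.787e+16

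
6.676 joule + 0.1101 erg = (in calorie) 1.596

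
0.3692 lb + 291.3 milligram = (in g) 167.8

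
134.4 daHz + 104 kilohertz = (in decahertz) 1.053e+04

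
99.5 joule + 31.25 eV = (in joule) 99.5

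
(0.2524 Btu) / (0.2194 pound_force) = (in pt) 7.735e+05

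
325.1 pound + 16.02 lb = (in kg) 154.7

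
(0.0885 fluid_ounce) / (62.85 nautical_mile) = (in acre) 5.556e-15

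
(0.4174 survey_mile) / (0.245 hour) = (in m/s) 0.7616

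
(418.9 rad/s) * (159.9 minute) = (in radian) 4.019e+06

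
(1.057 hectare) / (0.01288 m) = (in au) 5.486e-06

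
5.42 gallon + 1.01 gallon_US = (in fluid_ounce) 823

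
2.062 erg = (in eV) 1.287e+12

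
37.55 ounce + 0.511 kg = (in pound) 3.473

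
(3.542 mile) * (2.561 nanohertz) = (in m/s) 1.46e-05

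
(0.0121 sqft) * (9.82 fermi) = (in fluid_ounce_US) 3.733e-13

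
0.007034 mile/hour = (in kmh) 0.01132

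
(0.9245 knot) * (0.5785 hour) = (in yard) 1083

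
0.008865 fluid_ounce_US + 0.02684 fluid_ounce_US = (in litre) 0.001056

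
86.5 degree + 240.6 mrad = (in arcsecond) 3.61e+05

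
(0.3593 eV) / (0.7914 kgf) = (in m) 7.417e-21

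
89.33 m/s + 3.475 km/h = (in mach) 0.2652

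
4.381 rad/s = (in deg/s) 251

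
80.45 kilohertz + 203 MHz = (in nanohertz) 2.031e+17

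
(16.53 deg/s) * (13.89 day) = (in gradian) 2.204e+07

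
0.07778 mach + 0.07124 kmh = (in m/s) 26.5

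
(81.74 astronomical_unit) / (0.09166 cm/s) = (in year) 4.23e+08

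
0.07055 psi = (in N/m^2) 486.4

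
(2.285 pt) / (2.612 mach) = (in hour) 2.518e-10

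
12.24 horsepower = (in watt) 9127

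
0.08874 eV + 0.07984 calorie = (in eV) 2.085e+18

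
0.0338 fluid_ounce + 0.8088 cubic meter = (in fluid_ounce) 2.735e+04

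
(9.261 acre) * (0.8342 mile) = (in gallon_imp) 1.107e+10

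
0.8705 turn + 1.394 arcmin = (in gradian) 348.2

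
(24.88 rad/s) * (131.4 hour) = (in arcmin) 4.046e+10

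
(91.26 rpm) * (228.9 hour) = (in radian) 7.875e+06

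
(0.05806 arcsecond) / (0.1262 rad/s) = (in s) 2.23e-06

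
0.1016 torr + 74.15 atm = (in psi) 1090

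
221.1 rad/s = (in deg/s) 1.267e+04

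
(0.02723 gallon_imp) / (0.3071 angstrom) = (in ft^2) 4.339e+07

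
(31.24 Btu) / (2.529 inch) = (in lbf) 1.153e+05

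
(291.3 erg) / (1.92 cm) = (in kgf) 0.0001547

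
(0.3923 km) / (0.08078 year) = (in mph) 0.0003445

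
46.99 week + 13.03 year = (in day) 5085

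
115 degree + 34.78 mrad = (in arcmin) 7020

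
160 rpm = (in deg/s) 960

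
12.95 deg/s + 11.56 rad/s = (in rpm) 112.5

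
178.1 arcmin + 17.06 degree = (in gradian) 22.25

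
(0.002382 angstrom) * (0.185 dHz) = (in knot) 8.566e-15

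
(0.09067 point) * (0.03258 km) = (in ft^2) 0.01122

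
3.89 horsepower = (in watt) 2901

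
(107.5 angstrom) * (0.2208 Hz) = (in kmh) 8.545e-09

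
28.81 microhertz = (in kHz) 2.881e-08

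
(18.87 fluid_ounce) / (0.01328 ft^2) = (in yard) 0.4947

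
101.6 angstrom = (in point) 2.88e-05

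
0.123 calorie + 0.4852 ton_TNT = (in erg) 2.03e+16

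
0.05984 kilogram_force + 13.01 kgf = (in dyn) 1.282e+07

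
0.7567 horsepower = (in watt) 564.3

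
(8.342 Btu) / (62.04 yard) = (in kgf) 15.82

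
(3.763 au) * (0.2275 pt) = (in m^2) 4.518e+07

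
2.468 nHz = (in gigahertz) 2.468e-18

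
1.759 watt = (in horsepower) 0.002359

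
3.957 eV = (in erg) 6.34e-12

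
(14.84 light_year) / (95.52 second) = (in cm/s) 1.47e+17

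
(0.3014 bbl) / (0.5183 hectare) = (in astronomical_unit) 6.18e-17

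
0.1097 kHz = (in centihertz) 1.097e+04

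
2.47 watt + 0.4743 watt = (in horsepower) 0.003948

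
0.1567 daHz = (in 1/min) 94.02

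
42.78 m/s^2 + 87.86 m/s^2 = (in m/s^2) 130.6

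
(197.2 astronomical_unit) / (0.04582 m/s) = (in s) 6.438e+14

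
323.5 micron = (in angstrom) 3.235e+06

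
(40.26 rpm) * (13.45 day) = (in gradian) 3.119e+08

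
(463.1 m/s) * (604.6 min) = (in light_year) 1.776e-09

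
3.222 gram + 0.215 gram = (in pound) 0.007577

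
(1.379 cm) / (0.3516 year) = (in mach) 3.653e-12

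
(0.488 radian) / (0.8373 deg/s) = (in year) 1.059e-06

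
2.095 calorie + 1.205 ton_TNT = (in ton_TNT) 1.205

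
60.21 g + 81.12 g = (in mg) 1.413e+05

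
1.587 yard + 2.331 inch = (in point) 4281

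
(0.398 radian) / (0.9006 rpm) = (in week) 6.978e-06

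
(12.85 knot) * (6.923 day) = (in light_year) 4.18e-10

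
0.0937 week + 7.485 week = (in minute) 7.639e+04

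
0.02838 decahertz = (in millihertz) 283.8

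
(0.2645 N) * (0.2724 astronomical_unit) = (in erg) 1.078e+17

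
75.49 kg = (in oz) 2663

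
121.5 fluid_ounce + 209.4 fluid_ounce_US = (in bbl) 0.06155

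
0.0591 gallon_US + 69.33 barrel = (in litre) 1.102e+04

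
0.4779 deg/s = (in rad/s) 0.008341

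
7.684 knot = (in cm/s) 395.3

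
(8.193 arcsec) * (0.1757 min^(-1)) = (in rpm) 1.111e-06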